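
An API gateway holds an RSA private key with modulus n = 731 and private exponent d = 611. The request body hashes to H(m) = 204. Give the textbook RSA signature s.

51

(H(m))^2 ≡ 204^2 = 41616 ≡ 680
(H(m))^4 ≡ 680^2 = 462400 ≡ 408
(H(m))^8 ≡ 408^2 = 166464 ≡ 527
(H(m))^16 ≡ 527^2 = 277729 ≡ 680
(H(m))^32 ≡ 680^2 = 462400 ≡ 408
(H(m))^64 ≡ 408^2 = 166464 ≡ 527
(H(m))^128 ≡ 527^2 = 277729 ≡ 680
(H(m))^256 ≡ 680^2 = 462400 ≡ 408
(H(m))^512 ≡ 408^2 = 166464 ≡ 527
611 = 512 + 64 + 32 + 2 + 1, so (H(m))^611 ≡ 527·527·408·680·204 ≡ 51 (mod 731)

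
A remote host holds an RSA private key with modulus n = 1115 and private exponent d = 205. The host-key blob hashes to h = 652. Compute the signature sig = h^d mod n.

h^2 ≡ 652^2 = 425104 ≡ 289
h^4 ≡ 289^2 = 83521 ≡ 1011
h^8 ≡ 1011^2 = 1022121 ≡ 781
h^16 ≡ 781^2 = 609961 ≡ 56
h^32 ≡ 56^2 = 3136 ≡ 906
h^64 ≡ 906^2 = 820836 ≡ 196
h^128 ≡ 196^2 = 38416 ≡ 506
205 = 128 + 64 + 8 + 4 + 1, so h^205 ≡ 506·196·781·1011·652 ≡ 472 (mod 1115)

472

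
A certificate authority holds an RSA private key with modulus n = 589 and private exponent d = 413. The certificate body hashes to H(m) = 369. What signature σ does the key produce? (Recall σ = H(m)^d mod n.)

(H(m))^2 ≡ 369^2 = 136161 ≡ 102
(H(m))^4 ≡ 102^2 = 10404 ≡ 391
(H(m))^8 ≡ 391^2 = 152881 ≡ 330
(H(m))^16 ≡ 330^2 = 108900 ≡ 524
(H(m))^32 ≡ 524^2 = 274576 ≡ 102
(H(m))^64 ≡ 102^2 = 10404 ≡ 391
(H(m))^128 ≡ 391^2 = 152881 ≡ 330
(H(m))^256 ≡ 330^2 = 108900 ≡ 524
413 = 256 + 128 + 16 + 8 + 4 + 1, so (H(m))^413 ≡ 524·330·524·330·391·369 ≡ 392 (mod 589)

392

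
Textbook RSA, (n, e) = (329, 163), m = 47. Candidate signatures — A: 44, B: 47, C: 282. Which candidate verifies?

B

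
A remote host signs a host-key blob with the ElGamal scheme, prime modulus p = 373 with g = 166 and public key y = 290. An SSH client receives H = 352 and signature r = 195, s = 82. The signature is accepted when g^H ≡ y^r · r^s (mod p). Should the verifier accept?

Left side g^H mod p:
166^2 = 27556 ≡ 327
166^4 ≡ 327^2 = 106929 ≡ 251
166^8 ≡ 251^2 = 63001 ≡ 337
166^16 ≡ 337^2 = 113569 ≡ 177
166^32 ≡ 177^2 = 31329 ≡ 370
166^64 ≡ 370^2 = 136900 ≡ 9
166^128 ≡ 9^2 = 81
166^256 ≡ 81^2 = 6561 ≡ 220
352 = 256 + 64 + 32, so 166^352 ≡ 220·9·370 ≡ 28 (mod 373)
Right side y^r · r^s mod p:
290^2 = 84100 ≡ 175
290^4 ≡ 175^2 = 30625 ≡ 39
290^8 ≡ 39^2 = 1521 ≡ 29
290^16 ≡ 29^2 = 841 ≡ 95
290^32 ≡ 95^2 = 9025 ≡ 73
290^64 ≡ 73^2 = 5329 ≡ 107
290^128 ≡ 107^2 = 11449 ≡ 259
195 = 128 + 64 + 2 + 1, so 290^195 ≡ 259·107·175·290 ≡ 204 (mod 373)
195^2 = 38025 ≡ 352
195^4 ≡ 352^2 = 123904 ≡ 68
195^8 ≡ 68^2 = 4624 ≡ 148
195^16 ≡ 148^2 = 21904 ≡ 270
195^32 ≡ 270^2 = 72900 ≡ 165
195^64 ≡ 165^2 = 27225 ≡ 369
82 = 64 + 16 + 2, so 195^82 ≡ 369·270·352 ≡ 300 (mod 373)
204·300 = 61200 ≡ 28 (mod 373)
28 ≡ 28 (mod 373), so the signature is genuine.

accept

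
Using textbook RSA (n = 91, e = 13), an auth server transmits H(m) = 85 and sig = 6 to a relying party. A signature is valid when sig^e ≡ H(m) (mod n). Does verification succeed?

Squares mod 91: sig^1≡6, sig^2≡36, sig^4≡22, sig^8≡29
13 = 8 + 4 + 1, so sig^13 ≡ 29·22·6 ≡ 6 (mod 91)
The recovered value 6 does not match the digest 85.

fails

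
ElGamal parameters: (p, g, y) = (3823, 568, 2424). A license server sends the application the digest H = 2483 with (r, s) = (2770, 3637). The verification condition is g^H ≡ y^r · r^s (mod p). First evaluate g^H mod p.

3342

Squares mod 3823: 568^1≡568, 568^2≡1492, 568^4≡1078, 568^8≡3715, 568^16≡195, 568^32≡3618, 568^64≡3795, 568^128≡784, 568^256≡2976, 568^512≡2508, 568^1024≡1229, 568^2048≡356
2483 = 2048 + 256 + 128 + 32 + 16 + 2 + 1, so 568^2483 ≡ 356·2976·784·3618·195·1492·568 ≡ 3342 (mod 3823)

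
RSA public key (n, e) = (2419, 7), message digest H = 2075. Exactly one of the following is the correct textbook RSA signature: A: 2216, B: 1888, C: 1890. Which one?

C

Candidate A: Squares mod 2419: 2216^1≡2216, 2216^2≡86, 2216^4≡139; 7 = 4 + 2 + 1, so 2216^7 ≡ 139·86·2216 ≡ 2014 (mod 2419)
Candidate B: Squares mod 2419: 1888^1≡1888, 1888^2≡1357, 1888^4≡590; 7 = 4 + 2 + 1, so 1888^7 ≡ 590·1357·1888 ≡ 2301 (mod 2419)
Candidate C: Squares mod 2419: 1890^1≡1890, 1890^2≡1656, 1890^4≡1609; 7 = 4 + 2 + 1, so 1890^7 ≡ 1609·1656·1890 ≡ 2075 (mod 2419)
  → matches H = 2075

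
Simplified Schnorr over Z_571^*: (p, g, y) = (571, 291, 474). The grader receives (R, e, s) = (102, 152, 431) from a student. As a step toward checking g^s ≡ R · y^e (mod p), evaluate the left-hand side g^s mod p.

272

291^2 = 84681 ≡ 173
291^4 ≡ 173^2 = 29929 ≡ 237
291^8 ≡ 237^2 = 56169 ≡ 211
291^16 ≡ 211^2 = 44521 ≡ 554
291^32 ≡ 554^2 = 306916 ≡ 289
291^64 ≡ 289^2 = 83521 ≡ 155
291^128 ≡ 155^2 = 24025 ≡ 43
291^256 ≡ 43^2 = 1849 ≡ 136
431 = 256 + 128 + 32 + 8 + 4 + 2 + 1, so 291^431 ≡ 136·43·289·211·237·173·291 ≡ 272 (mod 571)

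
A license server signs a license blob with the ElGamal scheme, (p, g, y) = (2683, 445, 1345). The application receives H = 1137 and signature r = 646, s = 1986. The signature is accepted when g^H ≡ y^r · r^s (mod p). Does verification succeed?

fails

Left side g^H mod p:
445^2 = 198025 ≡ 2166
445^4 ≡ 2166^2 = 4691556 ≡ 1672
445^8 ≡ 1672^2 = 2795584 ≡ 2581
445^16 ≡ 2581^2 = 6661561 ≡ 2355
445^32 ≡ 2355^2 = 5546025 ≡ 264
445^64 ≡ 264^2 = 69696 ≡ 2621
445^128 ≡ 2621^2 = 6869641 ≡ 1161
445^256 ≡ 1161^2 = 1347921 ≡ 1055
445^512 ≡ 1055^2 = 1113025 ≡ 2263
445^1024 ≡ 2263^2 = 5121169 ≡ 2005
1137 = 1024 + 64 + 32 + 16 + 1, so 445^1137 ≡ 2005·2621·264·2355·445 ≡ 1336 (mod 2683)
Right side y^r · r^s mod p:
1345^2 = 1809025 ≡ 683
1345^4 ≡ 683^2 = 466489 ≡ 2330
1345^8 ≡ 2330^2 = 5428900 ≡ 1191
1345^16 ≡ 1191^2 = 1418481 ≡ 1857
1345^32 ≡ 1857^2 = 3448449 ≡ 794
1345^64 ≡ 794^2 = 630436 ≡ 2614
1345^128 ≡ 2614^2 = 6832996 ≡ 2078
1345^256 ≡ 2078^2 = 4318084 ≡ 1137
1345^512 ≡ 1137^2 = 1292769 ≡ 2246
646 = 512 + 128 + 4 + 2, so 1345^646 ≡ 2246·2078·2330·683 ≡ 1721 (mod 2683)
646^2 = 417316 ≡ 1451
646^4 ≡ 1451^2 = 2105401 ≡ 1929
646^8 ≡ 1929^2 = 3721041 ≡ 2403
646^16 ≡ 2403^2 = 5774409 ≡ 593
646^32 ≡ 593^2 = 351649 ≡ 176
646^64 ≡ 176^2 = 30976 ≡ 1463
646^128 ≡ 1463^2 = 2140369 ≡ 2018
646^256 ≡ 2018^2 = 4072324 ≡ 2213
646^512 ≡ 2213^2 = 4897369 ≡ 894
646^1024 ≡ 894^2 = 799236 ≡ 2385
1986 = 1024 + 512 + 256 + 128 + 64 + 2, so 646^1986 ≡ 2385·894·2213·2018·1463·1451 ≡ 1895 (mod 2683)
1721·1895 = 3261295 ≡ 1450 (mod 2683)
1336 ≠ 1450, so verification fails.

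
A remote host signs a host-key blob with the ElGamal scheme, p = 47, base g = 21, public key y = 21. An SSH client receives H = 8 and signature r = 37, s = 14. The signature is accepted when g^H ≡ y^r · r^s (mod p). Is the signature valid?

invalid

Left side g^H mod p:
21^8 mod 47 = 25
Right side y^r · r^s mod p:
21^37 mod 47 = 6
37^14 mod 47 = 4
6·4 = 24 ≡ 24 (mod 47)
25 ≠ 24, so verification fails.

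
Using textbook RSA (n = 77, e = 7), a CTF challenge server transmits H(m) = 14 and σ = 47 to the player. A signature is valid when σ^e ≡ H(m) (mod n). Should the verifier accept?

reject

Squares mod 77: σ^1≡47, σ^2≡53, σ^4≡37
7 = 4 + 2 + 1, so σ^7 ≡ 37·53·47 ≡ 75 (mod 77)
σ^7 mod 77 = 75, but H(m) = 14.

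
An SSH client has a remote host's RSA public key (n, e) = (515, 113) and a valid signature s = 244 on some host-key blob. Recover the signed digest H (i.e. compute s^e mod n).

289

s^2 ≡ 244^2 = 59536 ≡ 311
s^4 ≡ 311^2 = 96721 ≡ 416
s^8 ≡ 416^2 = 173056 ≡ 16
s^16 ≡ 16^2 = 256
s^32 ≡ 256^2 = 65536 ≡ 131
s^64 ≡ 131^2 = 17161 ≡ 166
113 = 64 + 32 + 16 + 1, so s^113 ≡ 166·131·256·244 ≡ 289 (mod 515)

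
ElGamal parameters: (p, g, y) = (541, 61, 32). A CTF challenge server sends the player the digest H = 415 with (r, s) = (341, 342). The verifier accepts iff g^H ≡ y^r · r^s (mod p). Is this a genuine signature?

forged

Left side g^H mod p:
61^415 mod 541 = 246
Right side y^r · r^s mod p:
32^341 mod 541 = 376
341^342 mod 541 = 130
376·130 = 48880 ≡ 190 (mod 541)
246 ≠ 190, so verification fails.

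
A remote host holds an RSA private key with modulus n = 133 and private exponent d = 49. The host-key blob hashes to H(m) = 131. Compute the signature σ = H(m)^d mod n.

54

Squares mod 133: (H(m))^1≡131, (H(m))^2≡4, (H(m))^4≡16, (H(m))^8≡123, (H(m))^16≡100, (H(m))^32≡25
49 = 32 + 16 + 1, so (H(m))^49 ≡ 25·100·131 ≡ 54 (mod 133)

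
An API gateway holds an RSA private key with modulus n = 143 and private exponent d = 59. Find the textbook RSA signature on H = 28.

H^2 ≡ 28^2 = 784 ≡ 69
H^4 ≡ 69^2 = 4761 ≡ 42
H^8 ≡ 42^2 = 1764 ≡ 48
H^16 ≡ 48^2 = 2304 ≡ 16
H^32 ≡ 16^2 = 256 ≡ 113
59 = 32 + 16 + 8 + 2 + 1, so H^59 ≡ 113·16·48·69·28 ≡ 46 (mod 143)

46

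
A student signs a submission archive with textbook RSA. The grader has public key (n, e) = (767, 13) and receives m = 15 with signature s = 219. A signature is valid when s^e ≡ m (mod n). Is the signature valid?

invalid

s^2 ≡ 219^2 = 47961 ≡ 407
s^4 ≡ 407^2 = 165649 ≡ 744
s^8 ≡ 744^2 = 553536 ≡ 529
13 = 8 + 4 + 1, so s^13 ≡ 529·744·219 ≡ 752 (mod 767)
752 ≠ 15, so verification fails.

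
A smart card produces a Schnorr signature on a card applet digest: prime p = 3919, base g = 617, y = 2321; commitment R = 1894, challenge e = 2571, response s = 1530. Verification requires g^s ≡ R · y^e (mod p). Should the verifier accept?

g^s mod p:
617^2 = 380689 ≡ 546
617^4 ≡ 546^2 = 298116 ≡ 272
617^8 ≡ 272^2 = 73984 ≡ 3442
617^16 ≡ 3442^2 = 11847364 ≡ 227
617^32 ≡ 227^2 = 51529 ≡ 582
617^64 ≡ 582^2 = 338724 ≡ 1690
617^128 ≡ 1690^2 = 2856100 ≡ 3068
617^256 ≡ 3068^2 = 9412624 ≡ 3105
617^512 ≡ 3105^2 = 9641025 ≡ 285
617^1024 ≡ 285^2 = 81225 ≡ 2845
1530 = 1024 + 256 + 128 + 64 + 32 + 16 + 8 + 2, so 617^1530 ≡ 2845·3105·3068·1690·582·227·3442·546 ≡ 1798 (mod 3919)
R · y^e mod p:
2321^2 = 5387041 ≡ 2335
2321^4 ≡ 2335^2 = 5452225 ≡ 896
2321^8 ≡ 896^2 = 802816 ≡ 3340
2321^16 ≡ 3340^2 = 11155600 ≡ 2126
2321^32 ≡ 2126^2 = 4519876 ≡ 1269
2321^64 ≡ 1269^2 = 1610361 ≡ 3571
2321^128 ≡ 3571^2 = 12752041 ≡ 3534
2321^256 ≡ 3534^2 = 12489156 ≡ 3222
2321^512 ≡ 3222^2 = 10381284 ≡ 3772
2321^1024 ≡ 3772^2 = 14227984 ≡ 2014
2321^2048 ≡ 2014^2 = 4056196 ≡ 31
2571 = 2048 + 512 + 8 + 2 + 1, so 2321^2571 ≡ 31·3772·3340·2335·2321 ≡ 1613 (mod 3919)
1894·1613 = 3055022 ≡ 2121 (mod 3919)
1798 ≠ 2121; the check fails.

reject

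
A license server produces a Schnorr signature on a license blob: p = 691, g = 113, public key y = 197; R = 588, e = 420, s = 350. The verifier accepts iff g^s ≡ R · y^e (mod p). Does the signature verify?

does not verify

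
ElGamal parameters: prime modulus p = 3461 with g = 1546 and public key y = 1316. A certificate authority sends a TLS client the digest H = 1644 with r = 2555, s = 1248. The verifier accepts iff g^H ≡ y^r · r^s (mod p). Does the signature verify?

verifies

Left side g^H mod p:
Squares mod 3461: 1546^1≡1546, 1546^2≡2026, 1546^4≡3391, 1546^8≡1439, 1546^16≡1043, 1546^32≡1095, 1546^64≡1519, 1546^128≡2335, 1546^256≡1150, 1546^512≡398, 1546^1024≡2659
1644 = 1024 + 512 + 64 + 32 + 8 + 4, so 1546^1644 ≡ 2659·398·1519·1095·1439·3391 ≡ 2766 (mod 3461)
Right side y^r · r^s mod p:
Squares mod 3461: 1316^1≡1316, 1316^2≡1356, 1316^4≡945, 1316^8≡87, 1316^16≡647, 1316^32≡3289, 1316^64≡1896, 1316^128≡2298, 1316^256≡2779, 1316^512≡1350, 1316^1024≡2014, 1316^2048≡3365
2555 = 2048 + 256 + 128 + 64 + 32 + 16 + 8 + 2 + 1, so 1316^2555 ≡ 3365·2779·2298·1896·3289·647·87·1356·1316 ≡ 1919 (mod 3461)
Squares mod 3461: 2555^1≡2555, 2555^2≡579, 2555^4≡2985, 2555^8≡1611, 2555^16≡3032, 2555^32≡608, 2555^64≡2798, 2555^128≡22, 2555^256≡484, 2555^512≡2369, 2555^1024≡1880
1248 = 1024 + 128 + 64 + 32, so 2555^1248 ≡ 1880·22·2798·608 ≡ 3136 (mod 3461)
1919·3136 = 6017984 ≡ 2766 (mod 3461)
2766 ≡ 2766 (mod 3461), so the signature is genuine.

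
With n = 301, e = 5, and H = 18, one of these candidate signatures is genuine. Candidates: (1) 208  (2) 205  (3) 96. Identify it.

Candidate 1: Squares mod 301: 208^1≡208, 208^2≡221, 208^4≡79; 5 = 4 + 1, so 208^5 ≡ 79·208 ≡ 178 (mod 301)
Candidate 2: Squares mod 301: 205^1≡205, 205^2≡186, 205^4≡282; 5 = 4 + 1, so 205^5 ≡ 282·205 ≡ 18 (mod 301)
  → matches H = 18
Candidate 3: Squares mod 301: 96^1≡96, 96^2≡186, 96^4≡282; 5 = 4 + 1, so 96^5 ≡ 282·96 ≡ 283 (mod 301)

2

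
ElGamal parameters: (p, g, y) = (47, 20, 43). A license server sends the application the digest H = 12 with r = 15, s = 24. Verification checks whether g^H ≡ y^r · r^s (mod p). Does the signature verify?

does not verify

Left side g^H mod p:
Squares mod 47: 20^1≡20, 20^2≡24, 20^4≡12, 20^8≡3
12 = 8 + 4, so 20^12 ≡ 3·12 ≡ 36 (mod 47)
Right side y^r · r^s mod p:
Squares mod 47: 43^1≡43, 43^2≡16, 43^4≡21, 43^8≡18
15 = 8 + 4 + 2 + 1, so 43^15 ≡ 18·21·16·43 ≡ 13 (mod 47)
Squares mod 47: 15^1≡15, 15^2≡37, 15^4≡6, 15^8≡36, 15^16≡27
24 = 16 + 8, so 15^24 ≡ 27·36 ≡ 32 (mod 47)
13·32 = 416 ≡ 40 (mod 47)
36 ≠ 40, so verification fails.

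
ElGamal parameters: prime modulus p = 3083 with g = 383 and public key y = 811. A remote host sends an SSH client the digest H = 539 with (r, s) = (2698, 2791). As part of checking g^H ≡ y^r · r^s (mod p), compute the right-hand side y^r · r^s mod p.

811^2 = 657721 ≡ 1042
811^4 ≡ 1042^2 = 1085764 ≡ 548
811^8 ≡ 548^2 = 300304 ≡ 1253
811^16 ≡ 1253^2 = 1570009 ≡ 762
811^32 ≡ 762^2 = 580644 ≡ 1040
811^64 ≡ 1040^2 = 1081600 ≡ 2550
811^128 ≡ 2550^2 = 6502500 ≡ 453
811^256 ≡ 453^2 = 205209 ≡ 1731
811^512 ≡ 1731^2 = 2996361 ≡ 2768
811^1024 ≡ 2768^2 = 7661824 ≡ 569
811^2048 ≡ 569^2 = 323761 ≡ 46
2698 = 2048 + 512 + 128 + 8 + 2, so 811^2698 ≡ 46·2768·453·1253·1042 ≡ 1819 (mod 3083)
2698^2 = 7279204 ≡ 241
2698^4 ≡ 241^2 = 58081 ≡ 2587
2698^8 ≡ 2587^2 = 6692569 ≡ 2459
2698^16 ≡ 2459^2 = 6046681 ≡ 918
2698^32 ≡ 918^2 = 842724 ≡ 1065
2698^64 ≡ 1065^2 = 1134225 ≡ 2764
2698^128 ≡ 2764^2 = 7639696 ≡ 22
2698^256 ≡ 22^2 = 484
2698^512 ≡ 484^2 = 234256 ≡ 3031
2698^1024 ≡ 3031^2 = 9186961 ≡ 2704
2698^2048 ≡ 2704^2 = 7311616 ≡ 1823
2791 = 2048 + 512 + 128 + 64 + 32 + 4 + 2 + 1, so 2698^2791 ≡ 1823·3031·22·2764·1065·2587·241·2698 ≡ 383 (mod 3083)
y^r · r^s ≡ 1819·383 = 696677 ≡ 3002 (mod 3083)

3002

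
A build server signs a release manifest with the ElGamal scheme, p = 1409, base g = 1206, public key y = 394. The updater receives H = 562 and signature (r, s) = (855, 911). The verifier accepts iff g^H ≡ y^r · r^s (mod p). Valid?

Left side g^H mod p:
1206^2 = 1454436 ≡ 348
1206^4 ≡ 348^2 = 121104 ≡ 1339
1206^8 ≡ 1339^2 = 1792921 ≡ 673
1206^16 ≡ 673^2 = 452929 ≡ 640
1206^32 ≡ 640^2 = 409600 ≡ 990
1206^64 ≡ 990^2 = 980100 ≡ 845
1206^128 ≡ 845^2 = 714025 ≡ 1071
1206^256 ≡ 1071^2 = 1147041 ≡ 115
1206^512 ≡ 115^2 = 13225 ≡ 544
562 = 512 + 32 + 16 + 2, so 1206^562 ≡ 544·990·640·348 ≡ 558 (mod 1409)
Right side y^r · r^s mod p:
394^2 = 155236 ≡ 246
394^4 ≡ 246^2 = 60516 ≡ 1338
394^8 ≡ 1338^2 = 1790244 ≡ 814
394^16 ≡ 814^2 = 662596 ≡ 366
394^32 ≡ 366^2 = 133956 ≡ 101
394^64 ≡ 101^2 = 10201 ≡ 338
394^128 ≡ 338^2 = 114244 ≡ 115
394^256 ≡ 115^2 = 13225 ≡ 544
394^512 ≡ 544^2 = 295936 ≡ 46
855 = 512 + 256 + 64 + 16 + 4 + 2 + 1, so 394^855 ≡ 46·544·338·366·1338·246·394 ≡ 1223 (mod 1409)
855^2 = 731025 ≡ 1163
855^4 ≡ 1163^2 = 1352569 ≡ 1338
855^8 ≡ 1338^2 = 1790244 ≡ 814
855^16 ≡ 814^2 = 662596 ≡ 366
855^32 ≡ 366^2 = 133956 ≡ 101
855^64 ≡ 101^2 = 10201 ≡ 338
855^128 ≡ 338^2 = 114244 ≡ 115
855^256 ≡ 115^2 = 13225 ≡ 544
855^512 ≡ 544^2 = 295936 ≡ 46
911 = 512 + 256 + 128 + 8 + 4 + 2 + 1, so 855^911 ≡ 46·544·115·814·1338·1163·855 ≡ 1406 (mod 1409)
1223·1406 = 1719538 ≡ 558 (mod 1409)
558 ≡ 558 (mod 1409), so the signature is genuine.

yes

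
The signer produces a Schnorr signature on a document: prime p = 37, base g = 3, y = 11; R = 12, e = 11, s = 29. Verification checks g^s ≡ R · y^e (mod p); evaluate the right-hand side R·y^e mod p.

28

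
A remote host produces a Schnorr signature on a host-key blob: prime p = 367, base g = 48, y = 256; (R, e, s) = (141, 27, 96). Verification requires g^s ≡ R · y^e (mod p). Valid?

no

g^s mod p:
48^2 = 2304 ≡ 102
48^4 ≡ 102^2 = 10404 ≡ 128
48^8 ≡ 128^2 = 16384 ≡ 236
48^16 ≡ 236^2 = 55696 ≡ 279
48^32 ≡ 279^2 = 77841 ≡ 37
48^64 ≡ 37^2 = 1369 ≡ 268
96 = 64 + 32, so 48^96 ≡ 268·37 ≡ 7 (mod 367)
R · y^e mod p:
256^2 = 65536 ≡ 210
256^4 ≡ 210^2 = 44100 ≡ 60
256^8 ≡ 60^2 = 3600 ≡ 297
256^16 ≡ 297^2 = 88209 ≡ 129
27 = 16 + 8 + 2 + 1, so 256^27 ≡ 129·297·210·256 ≡ 120 (mod 367)
141·120 = 16920 ≡ 38 (mod 367)
7 ≠ 38; the check fails.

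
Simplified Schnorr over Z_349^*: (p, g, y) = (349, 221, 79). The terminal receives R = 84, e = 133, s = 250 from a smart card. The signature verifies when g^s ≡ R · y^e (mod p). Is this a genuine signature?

g^s mod p:
Squares mod 349: 221^1≡221, 221^2≡330, 221^4≡12, 221^8≡144, 221^16≡145, 221^32≡85, 221^64≡245, 221^128≡346
250 = 128 + 64 + 32 + 16 + 8 + 2, so 221^250 ≡ 346·245·85·145·144·330 ≡ 326 (mod 349)
R · y^e mod p:
Squares mod 349: 79^1≡79, 79^2≡308, 79^4≡285, 79^8≡257, 79^16≡88, 79^32≡66, 79^64≡168, 79^128≡304
133 = 128 + 4 + 1, so 79^133 ≡ 304·285·79 ≡ 321 (mod 349)
84·321 = 26964 ≡ 91 (mod 349)
326 ≠ 91; the check fails.

forged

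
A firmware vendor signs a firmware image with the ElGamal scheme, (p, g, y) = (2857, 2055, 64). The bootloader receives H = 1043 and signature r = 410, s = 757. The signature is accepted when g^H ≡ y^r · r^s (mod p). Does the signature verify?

Left side g^H mod p:
Squares mod 2857: 2055^1≡2055, 2055^2≡379, 2055^4≡791, 2055^8≡2855, 2055^16≡4, 2055^32≡16, 2055^64≡256, 2055^128≡2682, 2055^256≡2055, 2055^512≡379, 2055^1024≡791
1043 = 1024 + 16 + 2 + 1, so 2055^1043 ≡ 791·4·379·2055 ≡ 228 (mod 2857)
Right side y^r · r^s mod p:
Squares mod 2857: 64^1≡64, 64^2≡1239, 64^4≡912, 64^8≡357, 64^16≡1741, 64^32≡2661, 64^64≡1275, 64^128≡2849, 64^256≡64
410 = 256 + 128 + 16 + 8 + 2, so 64^410 ≡ 64·2849·1741·357·1239 ≡ 1239 (mod 2857)
Squares mod 2857: 410^1≡410, 410^2≡2394, 410^4≡94, 410^8≡265, 410^16≡1657, 410^32≡72, 410^64≡2327, 410^128≡914, 410^256≡1152, 410^512≡1456
757 = 512 + 128 + 64 + 32 + 16 + 4 + 1, so 410^757 ≡ 1456·914·2327·72·1657·94·410 ≡ 2493 (mod 2857)
1239·2493 = 3088827 ≡ 410 (mod 2857)
228 ≠ 410, so verification fails.

does not verify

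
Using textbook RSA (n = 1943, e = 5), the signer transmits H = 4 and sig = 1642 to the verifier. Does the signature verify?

does not verify

sig^5 mod 1943 = 44
44 ≠ 4, so verification fails.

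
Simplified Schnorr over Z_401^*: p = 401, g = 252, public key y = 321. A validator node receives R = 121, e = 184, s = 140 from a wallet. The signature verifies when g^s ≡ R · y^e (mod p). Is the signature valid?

invalid

g^s mod p:
252^140 mod 401 = 318
R · y^e mod p:
321^184 mod 401 = 195
121·195 = 23595 ≡ 337 (mod 401)
318 ≠ 337; the check fails.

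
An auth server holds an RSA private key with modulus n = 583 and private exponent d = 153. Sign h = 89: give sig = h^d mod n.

h^2 ≡ 89^2 = 7921 ≡ 342
h^4 ≡ 342^2 = 116964 ≡ 364
h^8 ≡ 364^2 = 132496 ≡ 155
h^16 ≡ 155^2 = 24025 ≡ 122
h^32 ≡ 122^2 = 14884 ≡ 309
h^64 ≡ 309^2 = 95481 ≡ 452
h^128 ≡ 452^2 = 204304 ≡ 254
153 = 128 + 16 + 8 + 1, so h^153 ≡ 254·122·155·89 ≡ 540 (mod 583)

540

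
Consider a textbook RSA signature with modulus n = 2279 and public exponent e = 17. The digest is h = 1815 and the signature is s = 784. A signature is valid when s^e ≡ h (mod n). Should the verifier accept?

accept

s^2 ≡ 784^2 = 614656 ≡ 1605
s^4 ≡ 1605^2 = 2576025 ≡ 755
s^8 ≡ 755^2 = 570025 ≡ 275
s^16 ≡ 275^2 = 75625 ≡ 418
17 = 16 + 1, so s^17 ≡ 418·784 ≡ 1815 (mod 2279)
1815 = h, so the signature checks out.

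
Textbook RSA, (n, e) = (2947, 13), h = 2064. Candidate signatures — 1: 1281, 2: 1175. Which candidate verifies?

Candidate 1: 1281^2 = 1640961 ≡ 2429; 1281^4 ≡ 2429^2 = 5900041 ≡ 147; 1281^8 ≡ 147^2 = 21609 ≡ 980; 13 = 8 + 4 + 1, so 1281^13 ≡ 980·147·1281 ≡ 2667 (mod 2947)
Candidate 2: 1175^2 = 1380625 ≡ 1429; 1175^4 ≡ 1429^2 = 2042041 ≡ 2717; 1175^8 ≡ 2717^2 = 7382089 ≡ 2801; 13 = 8 + 4 + 1, so 1175^13 ≡ 2801·2717·1175 ≡ 2064 (mod 2947)
  → matches h = 2064

2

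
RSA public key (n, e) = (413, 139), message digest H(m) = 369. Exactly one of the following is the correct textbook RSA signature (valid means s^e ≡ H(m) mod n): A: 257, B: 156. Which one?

Candidate A: Squares mod 413: 257^1≡257, 257^2≡382, 257^4≡135, 257^8≡53, 257^16≡331, 257^32≡116, 257^64≡240, 257^128≡193; 139 = 128 + 8 + 2 + 1, so 257^139 ≡ 193·53·382·257 ≡ 369 (mod 413)
  → matches H(m) = 369
Candidate B: Squares mod 413: 156^1≡156, 156^2≡382, 156^4≡135, 156^8≡53, 156^16≡331, 156^32≡116, 156^64≡240, 156^128≡193; 139 = 128 + 8 + 2 + 1, so 156^139 ≡ 193·53·382·156 ≡ 44 (mod 413)

A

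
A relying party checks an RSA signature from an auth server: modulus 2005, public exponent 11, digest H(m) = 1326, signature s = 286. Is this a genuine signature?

Squares mod 2005: s^1≡286, s^2≡1596, s^4≡866, s^8≡86
11 = 8 + 2 + 1, so s^11 ≡ 86·1596·286 ≡ 1326 (mod 2005)
1326 = H(m), so the signature checks out.

genuine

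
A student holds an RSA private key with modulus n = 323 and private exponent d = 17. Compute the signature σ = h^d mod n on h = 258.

292

h^2 ≡ 258^2 = 66564 ≡ 26
h^4 ≡ 26^2 = 676 ≡ 30
h^8 ≡ 30^2 = 900 ≡ 254
h^16 ≡ 254^2 = 64516 ≡ 239
17 = 16 + 1, so h^17 ≡ 239·258 ≡ 292 (mod 323)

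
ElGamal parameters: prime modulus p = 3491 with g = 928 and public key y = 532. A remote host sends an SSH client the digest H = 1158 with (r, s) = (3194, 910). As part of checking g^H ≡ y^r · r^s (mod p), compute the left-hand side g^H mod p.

408

928^1158 mod 3491 = 408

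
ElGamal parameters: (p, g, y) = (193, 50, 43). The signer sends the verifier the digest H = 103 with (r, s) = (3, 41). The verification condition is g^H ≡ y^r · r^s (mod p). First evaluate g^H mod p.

27

50^2 = 2500 ≡ 184
50^4 ≡ 184^2 = 33856 ≡ 81
50^8 ≡ 81^2 = 6561 ≡ 192
50^16 ≡ 192^2 = 36864 ≡ 1
50^32 ≡ 1^2 = 1
50^64 ≡ 1^2 = 1
103 = 64 + 32 + 4 + 2 + 1, so 50^103 ≡ 1·1·81·184·50 ≡ 27 (mod 193)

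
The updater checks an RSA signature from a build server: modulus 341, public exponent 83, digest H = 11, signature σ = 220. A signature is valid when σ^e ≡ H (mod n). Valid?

yes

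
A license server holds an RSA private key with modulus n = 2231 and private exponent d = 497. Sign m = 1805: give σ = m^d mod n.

960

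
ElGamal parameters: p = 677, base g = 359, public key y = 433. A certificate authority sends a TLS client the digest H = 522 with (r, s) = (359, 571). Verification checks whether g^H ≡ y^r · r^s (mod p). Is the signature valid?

Left side g^H mod p:
359^2 = 128881 ≡ 251
359^4 ≡ 251^2 = 63001 ≡ 40
359^8 ≡ 40^2 = 1600 ≡ 246
359^16 ≡ 246^2 = 60516 ≡ 263
359^32 ≡ 263^2 = 69169 ≡ 115
359^64 ≡ 115^2 = 13225 ≡ 362
359^128 ≡ 362^2 = 131044 ≡ 383
359^256 ≡ 383^2 = 146689 ≡ 457
359^512 ≡ 457^2 = 208849 ≡ 333
522 = 512 + 8 + 2, so 359^522 ≡ 333·246·251 ≡ 251 (mod 677)
Right side y^r · r^s mod p:
433^2 = 187489 ≡ 637
433^4 ≡ 637^2 = 405769 ≡ 246
433^8 ≡ 246^2 = 60516 ≡ 263
433^16 ≡ 263^2 = 69169 ≡ 115
433^32 ≡ 115^2 = 13225 ≡ 362
433^64 ≡ 362^2 = 131044 ≡ 383
433^128 ≡ 383^2 = 146689 ≡ 457
433^256 ≡ 457^2 = 208849 ≡ 333
359 = 256 + 64 + 32 + 4 + 2 + 1, so 433^359 ≡ 333·383·362·246·637·433 ≡ 68 (mod 677)
359^2 = 128881 ≡ 251
359^4 ≡ 251^2 = 63001 ≡ 40
359^8 ≡ 40^2 = 1600 ≡ 246
359^16 ≡ 246^2 = 60516 ≡ 263
359^32 ≡ 263^2 = 69169 ≡ 115
359^64 ≡ 115^2 = 13225 ≡ 362
359^128 ≡ 362^2 = 131044 ≡ 383
359^256 ≡ 383^2 = 146689 ≡ 457
359^512 ≡ 457^2 = 208849 ≡ 333
571 = 512 + 32 + 16 + 8 + 2 + 1, so 359^571 ≡ 333·115·263·246·251·359 ≡ 611 (mod 677)
68·611 = 41548 ≡ 251 (mod 677)
251 ≡ 251 (mod 677), so the signature is genuine.

valid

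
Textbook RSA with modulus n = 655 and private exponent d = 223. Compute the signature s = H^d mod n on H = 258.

Squares mod 655: H^1≡258, H^2≡409, H^4≡256, H^8≡36, H^16≡641, H^32≡196, H^64≡426, H^128≡41
223 = 128 + 64 + 16 + 8 + 4 + 2 + 1, so H^223 ≡ 41·426·641·36·256·409·258 ≡ 382 (mod 655)

382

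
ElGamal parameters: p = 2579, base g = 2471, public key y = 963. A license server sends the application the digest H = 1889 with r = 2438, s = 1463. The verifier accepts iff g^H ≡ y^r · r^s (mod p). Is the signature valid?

valid

Left side g^H mod p:
2471^2 = 6105841 ≡ 1348
2471^4 ≡ 1348^2 = 1817104 ≡ 1488
2471^8 ≡ 1488^2 = 2214144 ≡ 1362
2471^16 ≡ 1362^2 = 1855044 ≡ 743
2471^32 ≡ 743^2 = 552049 ≡ 143
2471^64 ≡ 143^2 = 20449 ≡ 2396
2471^128 ≡ 2396^2 = 5740816 ≡ 2541
2471^256 ≡ 2541^2 = 6456681 ≡ 1444
2471^512 ≡ 1444^2 = 2085136 ≡ 1304
2471^1024 ≡ 1304^2 = 1700416 ≡ 855
1889 = 1024 + 512 + 256 + 64 + 32 + 1, so 2471^1889 ≡ 855·1304·1444·2396·143·2471 ≡ 2139 (mod 2579)
Right side y^r · r^s mod p:
963^2 = 927369 ≡ 1508
963^4 ≡ 1508^2 = 2274064 ≡ 1965
963^8 ≡ 1965^2 = 3861225 ≡ 462
963^16 ≡ 462^2 = 213444 ≡ 1966
963^32 ≡ 1966^2 = 3865156 ≡ 1814
963^64 ≡ 1814^2 = 3290596 ≡ 2371
963^128 ≡ 2371^2 = 5621641 ≡ 2000
963^256 ≡ 2000^2 = 4000000 ≡ 2550
963^512 ≡ 2550^2 = 6502500 ≡ 841
963^1024 ≡ 841^2 = 707281 ≡ 635
963^2048 ≡ 635^2 = 403225 ≡ 901
2438 = 2048 + 256 + 128 + 4 + 2, so 963^2438 ≡ 901·2550·2000·1965·1508 ≡ 1347 (mod 2579)
2438^2 = 5943844 ≡ 1828
2438^4 ≡ 1828^2 = 3341584 ≡ 1779
2438^8 ≡ 1779^2 = 3164841 ≡ 408
2438^16 ≡ 408^2 = 166464 ≡ 1408
2438^32 ≡ 1408^2 = 1982464 ≡ 1792
2438^64 ≡ 1792^2 = 3211264 ≡ 409
2438^128 ≡ 409^2 = 167281 ≡ 2225
2438^256 ≡ 2225^2 = 4950625 ≡ 1524
2438^512 ≡ 1524^2 = 2322576 ≡ 1476
2438^1024 ≡ 1476^2 = 2178576 ≡ 1900
1463 = 1024 + 256 + 128 + 32 + 16 + 4 + 2 + 1, so 2438^1463 ≡ 1900·1524·2225·1792·1408·1779·1828·2438 ≡ 553 (mod 2579)
1347·553 = 744891 ≡ 2139 (mod 2579)
2139 ≡ 2139 (mod 2579), so the signature is genuine.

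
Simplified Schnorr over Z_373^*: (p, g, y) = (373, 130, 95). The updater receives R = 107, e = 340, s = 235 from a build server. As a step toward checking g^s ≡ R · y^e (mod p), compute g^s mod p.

Squares mod 373: 130^1≡130, 130^2≡115, 130^4≡170, 130^8≡179, 130^16≡336, 130^32≡250, 130^64≡209, 130^128≡40
235 = 128 + 64 + 32 + 8 + 2 + 1, so 130^235 ≡ 40·209·250·179·115·130 ≡ 52 (mod 373)

52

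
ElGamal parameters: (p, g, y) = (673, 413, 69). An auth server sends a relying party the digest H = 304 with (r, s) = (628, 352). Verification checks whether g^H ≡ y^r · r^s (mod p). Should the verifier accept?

Left side g^H mod p:
Squares mod 673: 413^1≡413, 413^2≡300, 413^4≡491, 413^8≡147, 413^16≡73, 413^32≡618, 413^64≡333, 413^128≡517, 413^256≡108
304 = 256 + 32 + 16, so 413^304 ≡ 108·618·73 ≡ 465 (mod 673)
Right side y^r · r^s mod p:
Squares mod 673: 69^1≡69, 69^2≡50, 69^4≡481, 69^8≡522, 69^16≡592, 69^32≡504, 69^64≡295, 69^128≡208, 69^256≡192, 69^512≡522
628 = 512 + 64 + 32 + 16 + 4, so 69^628 ≡ 522·295·504·592·481 ≡ 55 (mod 673)
Squares mod 673: 628^1≡628, 628^2≡6, 628^4≡36, 628^8≡623, 628^16≡481, 628^32≡522, 628^64≡592, 628^128≡504, 628^256≡295
352 = 256 + 64 + 32, so 628^352 ≡ 295·592·522 ≡ 192 (mod 673)
55·192 = 10560 ≡ 465 (mod 673)
465 ≡ 465 (mod 673), so the signature is genuine.

accept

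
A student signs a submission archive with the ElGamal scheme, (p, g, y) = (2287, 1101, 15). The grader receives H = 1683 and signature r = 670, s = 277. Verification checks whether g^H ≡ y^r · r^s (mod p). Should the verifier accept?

Left side g^H mod p:
1101^1683 mod 2287 = 559
Right side y^r · r^s mod p:
15^670 mod 2287 = 1882
670^277 mod 2287 = 1224
1882·1224 = 2303568 ≡ 559 (mod 2287)
559 ≡ 559 (mod 2287), so the signature is genuine.

accept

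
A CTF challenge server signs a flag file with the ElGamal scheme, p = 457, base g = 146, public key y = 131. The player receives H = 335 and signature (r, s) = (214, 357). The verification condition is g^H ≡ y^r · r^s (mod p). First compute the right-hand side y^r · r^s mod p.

Squares mod 457: 131^1≡131, 131^2≡252, 131^4≡438, 131^8≡361, 131^16≡76, 131^32≡292, 131^64≡262, 131^128≡94
214 = 128 + 64 + 16 + 4 + 2, so 131^214 ≡ 94·262·76·438·252 ≡ 316 (mod 457)
Squares mod 457: 214^1≡214, 214^2≡96, 214^4≡76, 214^8≡292, 214^16≡262, 214^32≡94, 214^64≡153, 214^128≡102, 214^256≡350
357 = 256 + 64 + 32 + 4 + 1, so 214^357 ≡ 350·153·94·76·214 ≡ 349 (mod 457)
y^r · r^s ≡ 316·349 = 110284 ≡ 147 (mod 457)

147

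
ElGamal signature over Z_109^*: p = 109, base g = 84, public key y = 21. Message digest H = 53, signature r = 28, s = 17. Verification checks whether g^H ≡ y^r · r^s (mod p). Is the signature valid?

Left side g^H mod p:
84^53 mod 109 = 61
Right side y^r · r^s mod p:
21^28 mod 109 = 21
28^17 mod 109 = 60
21·60 = 1260 ≡ 61 (mod 109)
61 ≡ 61 (mod 109), so the signature is genuine.

valid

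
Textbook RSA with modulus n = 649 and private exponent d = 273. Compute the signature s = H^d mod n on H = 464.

H^2 ≡ 464^2 = 215296 ≡ 477
H^4 ≡ 477^2 = 227529 ≡ 379
H^8 ≡ 379^2 = 143641 ≡ 212
H^16 ≡ 212^2 = 44944 ≡ 163
H^32 ≡ 163^2 = 26569 ≡ 609
H^64 ≡ 609^2 = 370881 ≡ 302
H^128 ≡ 302^2 = 91204 ≡ 344
H^256 ≡ 344^2 = 118336 ≡ 218
273 = 256 + 16 + 1, so H^273 ≡ 218·163·464 ≡ 580 (mod 649)

580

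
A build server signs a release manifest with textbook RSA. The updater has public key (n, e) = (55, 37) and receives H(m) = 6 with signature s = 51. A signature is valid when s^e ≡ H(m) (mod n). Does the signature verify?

verifies

Squares mod 55: s^1≡51, s^2≡16, s^4≡36, s^8≡31, s^16≡26, s^32≡16
37 = 32 + 4 + 1, so s^37 ≡ 16·36·51 ≡ 6 (mod 55)
s^37 mod 55 = 6 matches H(m).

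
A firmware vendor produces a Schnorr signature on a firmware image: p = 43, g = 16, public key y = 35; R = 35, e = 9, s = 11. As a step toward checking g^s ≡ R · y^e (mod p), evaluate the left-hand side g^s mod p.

4

Squares mod 43: 16^1≡16, 16^2≡41, 16^4≡4, 16^8≡16
11 = 8 + 2 + 1, so 16^11 ≡ 16·41·16 ≡ 4 (mod 43)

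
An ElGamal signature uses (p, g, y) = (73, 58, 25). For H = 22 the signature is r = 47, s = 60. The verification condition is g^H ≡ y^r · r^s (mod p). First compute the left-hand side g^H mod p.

58^2 = 3364 ≡ 6
58^4 ≡ 6^2 = 36
58^8 ≡ 36^2 = 1296 ≡ 55
58^16 ≡ 55^2 = 3025 ≡ 32
22 = 16 + 4 + 2, so 58^22 ≡ 32·36·6 ≡ 50 (mod 73)

50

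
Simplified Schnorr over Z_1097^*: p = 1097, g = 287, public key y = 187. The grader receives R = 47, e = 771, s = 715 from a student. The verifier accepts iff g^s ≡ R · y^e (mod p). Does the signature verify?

verifies

g^s mod p:
287^2 = 82369 ≡ 94
287^4 ≡ 94^2 = 8836 ≡ 60
287^8 ≡ 60^2 = 3600 ≡ 309
287^16 ≡ 309^2 = 95481 ≡ 42
287^32 ≡ 42^2 = 1764 ≡ 667
287^64 ≡ 667^2 = 444889 ≡ 604
287^128 ≡ 604^2 = 364816 ≡ 612
287^256 ≡ 612^2 = 374544 ≡ 467
287^512 ≡ 467^2 = 218089 ≡ 883
715 = 512 + 128 + 64 + 8 + 2 + 1, so 287^715 ≡ 883·612·604·309·94·287 ≡ 899 (mod 1097)
R · y^e mod p:
187^2 = 34969 ≡ 962
187^4 ≡ 962^2 = 925444 ≡ 673
187^8 ≡ 673^2 = 452929 ≡ 965
187^16 ≡ 965^2 = 931225 ≡ 969
187^32 ≡ 969^2 = 938961 ≡ 1026
187^64 ≡ 1026^2 = 1052676 ≡ 653
187^128 ≡ 653^2 = 426409 ≡ 773
187^256 ≡ 773^2 = 597529 ≡ 761
187^512 ≡ 761^2 = 579121 ≡ 1002
771 = 512 + 256 + 2 + 1, so 187^771 ≡ 1002·761·962·187 ≡ 696 (mod 1097)
47·696 = 32712 ≡ 899 (mod 1097)
899 ≡ 899 (mod 1097); signature holds.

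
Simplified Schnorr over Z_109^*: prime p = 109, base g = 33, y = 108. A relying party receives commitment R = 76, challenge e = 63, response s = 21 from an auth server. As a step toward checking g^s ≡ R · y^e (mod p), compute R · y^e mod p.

33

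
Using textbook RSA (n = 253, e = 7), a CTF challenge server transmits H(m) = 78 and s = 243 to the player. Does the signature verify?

verifies

s^7 mod 253 = 78
78 = H(m), so the signature checks out.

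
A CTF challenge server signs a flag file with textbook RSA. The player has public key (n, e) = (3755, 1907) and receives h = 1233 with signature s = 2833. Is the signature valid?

invalid

s^2 ≡ 2833^2 = 8025889 ≡ 1454
s^4 ≡ 1454^2 = 2114116 ≡ 51
s^8 ≡ 51^2 = 2601
s^16 ≡ 2601^2 = 6765201 ≡ 2446
s^32 ≡ 2446^2 = 5982916 ≡ 1201
s^64 ≡ 1201^2 = 1442401 ≡ 481
s^128 ≡ 481^2 = 231361 ≡ 2306
s^256 ≡ 2306^2 = 5317636 ≡ 556
s^512 ≡ 556^2 = 309136 ≡ 1226
s^1024 ≡ 1226^2 = 1503076 ≡ 1076
1907 = 1024 + 512 + 256 + 64 + 32 + 16 + 2 + 1, so s^1907 ≡ 1076·1226·556·481·1201·2446·1454·2833 ≡ 1052 (mod 3755)
1052 ≠ 1233, so verification fails.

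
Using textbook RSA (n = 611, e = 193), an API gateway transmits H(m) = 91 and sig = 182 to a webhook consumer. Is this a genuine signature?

sig^2 ≡ 182^2 = 33124 ≡ 130
sig^4 ≡ 130^2 = 16900 ≡ 403
sig^8 ≡ 403^2 = 162409 ≡ 494
sig^16 ≡ 494^2 = 244036 ≡ 247
sig^32 ≡ 247^2 = 61009 ≡ 520
sig^64 ≡ 520^2 = 270400 ≡ 338
sig^128 ≡ 338^2 = 114244 ≡ 598
193 = 128 + 64 + 1, so sig^193 ≡ 598·338·182 ≡ 91 (mod 611)
sig^193 mod 611 = 91 matches H(m).

genuine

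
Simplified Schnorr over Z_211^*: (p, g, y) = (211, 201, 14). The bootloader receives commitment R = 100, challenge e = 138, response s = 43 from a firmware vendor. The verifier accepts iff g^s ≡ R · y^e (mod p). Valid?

g^s mod p:
Squares mod 211: 201^1≡201, 201^2≡100, 201^4≡83, 201^8≡137, 201^16≡201, 201^32≡100
43 = 32 + 8 + 2 + 1, so 201^43 ≡ 100·137·100·201 ≡ 19 (mod 211)
R · y^e mod p:
Squares mod 211: 14^1≡14, 14^2≡196, 14^4≡14, 14^8≡196, 14^16≡14, 14^32≡196, 14^64≡14, 14^128≡196
138 = 128 + 8 + 2, so 14^138 ≡ 196·196·196 ≡ 1 (mod 211)
100·1 = 100 ≡ 100 (mod 211)
19 ≠ 100; the check fails.

no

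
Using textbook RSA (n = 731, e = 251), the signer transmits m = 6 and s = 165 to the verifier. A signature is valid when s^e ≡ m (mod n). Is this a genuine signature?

genuine

Squares mod 731: s^1≡165, s^2≡178, s^4≡251, s^8≡135, s^16≡681, s^32≡307, s^64≡681, s^128≡307
251 = 128 + 64 + 32 + 16 + 8 + 2 + 1, so s^251 ≡ 307·681·307·681·135·178·165 ≡ 6 (mod 731)
Since 6 equals the digest 6, verification succeeds.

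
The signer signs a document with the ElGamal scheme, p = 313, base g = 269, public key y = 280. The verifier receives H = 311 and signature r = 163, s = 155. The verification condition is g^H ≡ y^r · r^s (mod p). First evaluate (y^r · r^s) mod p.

64

280^2 = 78400 ≡ 150
280^4 ≡ 150^2 = 22500 ≡ 277
280^8 ≡ 277^2 = 76729 ≡ 44
280^16 ≡ 44^2 = 1936 ≡ 58
280^32 ≡ 58^2 = 3364 ≡ 234
280^64 ≡ 234^2 = 54756 ≡ 294
280^128 ≡ 294^2 = 86436 ≡ 48
163 = 128 + 32 + 2 + 1, so 280^163 ≡ 48·234·150·280 ≡ 103 (mod 313)
163^2 = 26569 ≡ 277
163^4 ≡ 277^2 = 76729 ≡ 44
163^8 ≡ 44^2 = 1936 ≡ 58
163^16 ≡ 58^2 = 3364 ≡ 234
163^32 ≡ 234^2 = 54756 ≡ 294
163^64 ≡ 294^2 = 86436 ≡ 48
163^128 ≡ 48^2 = 2304 ≡ 113
155 = 128 + 16 + 8 + 2 + 1, so 163^155 ≡ 113·234·58·277·163 ≡ 265 (mod 313)
y^r · r^s ≡ 103·265 = 27295 ≡ 64 (mod 313)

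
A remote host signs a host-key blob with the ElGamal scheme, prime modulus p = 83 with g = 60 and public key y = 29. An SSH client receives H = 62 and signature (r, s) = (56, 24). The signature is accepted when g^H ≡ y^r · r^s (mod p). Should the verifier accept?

reject

Left side g^H mod p:
Squares mod 83: 60^1≡60, 60^2≡31, 60^4≡48, 60^8≡63, 60^16≡68, 60^32≡59
62 = 32 + 16 + 8 + 4 + 2, so 60^62 ≡ 59·68·63·48·31 ≡ 40 (mod 83)
Right side y^r · r^s mod p:
Squares mod 83: 29^1≡29, 29^2≡11, 29^4≡38, 29^8≡33, 29^16≡10, 29^32≡17
56 = 32 + 16 + 8, so 29^56 ≡ 17·10·33 ≡ 49 (mod 83)
Squares mod 83: 56^1≡56, 56^2≡65, 56^4≡75, 56^8≡64, 56^16≡29
24 = 16 + 8, so 56^24 ≡ 29·64 ≡ 30 (mod 83)
49·30 = 1470 ≡ 59 (mod 83)
40 ≠ 59, so verification fails.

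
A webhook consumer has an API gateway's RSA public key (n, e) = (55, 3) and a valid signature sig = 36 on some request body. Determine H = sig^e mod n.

16

sig^2 ≡ 36^2 = 1296 ≡ 31
3 = 2 + 1, so sig^3 ≡ 31·36 ≡ 16 (mod 55)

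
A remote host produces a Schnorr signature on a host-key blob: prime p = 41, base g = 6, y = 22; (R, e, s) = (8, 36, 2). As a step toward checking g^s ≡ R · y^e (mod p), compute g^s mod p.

36

6^2 = 36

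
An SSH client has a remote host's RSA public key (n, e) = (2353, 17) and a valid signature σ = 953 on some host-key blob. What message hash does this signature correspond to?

1037

σ^17 mod 2353 = 1037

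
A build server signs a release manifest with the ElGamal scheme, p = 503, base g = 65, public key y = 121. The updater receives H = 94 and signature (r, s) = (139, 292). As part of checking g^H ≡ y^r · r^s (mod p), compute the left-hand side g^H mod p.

50

65^94 mod 503 = 50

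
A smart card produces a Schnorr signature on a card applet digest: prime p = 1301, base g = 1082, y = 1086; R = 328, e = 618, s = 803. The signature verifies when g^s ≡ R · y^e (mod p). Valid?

no

g^s mod p:
Squares mod 1301: 1082^1≡1082, 1082^2≡1125, 1082^4≡1053, 1082^8≡357, 1082^16≡1252, 1082^32≡1100, 1082^64≡70, 1082^128≡997, 1082^256≡45, 1082^512≡724
803 = 512 + 256 + 32 + 2 + 1, so 1082^803 ≡ 724·45·1100·1125·1082 ≡ 901 (mod 1301)
R · y^e mod p:
Squares mod 1301: 1086^1≡1086, 1086^2≡690, 1086^4≡1235, 1086^8≡453, 1086^16≡952, 1086^32≡808, 1086^64≡1063, 1086^128≡701, 1086^256≡924, 1086^512≡320
618 = 512 + 64 + 32 + 8 + 2, so 1086^618 ≡ 320·1063·808·453·690 ≡ 95 (mod 1301)
328·95 = 31160 ≡ 1237 (mod 1301)
901 ≠ 1237; the check fails.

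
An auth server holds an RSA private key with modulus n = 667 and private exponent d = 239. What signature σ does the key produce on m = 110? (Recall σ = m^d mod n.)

545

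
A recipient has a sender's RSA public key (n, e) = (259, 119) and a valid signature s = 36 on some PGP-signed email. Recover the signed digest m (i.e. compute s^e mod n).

36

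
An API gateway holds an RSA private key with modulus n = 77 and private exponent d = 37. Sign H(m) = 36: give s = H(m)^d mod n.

64

(H(m))^37 mod 77 = 64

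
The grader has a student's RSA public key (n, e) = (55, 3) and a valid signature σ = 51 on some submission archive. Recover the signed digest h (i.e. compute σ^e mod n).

σ^2 ≡ 51^2 = 2601 ≡ 16
3 = 2 + 1, so σ^3 ≡ 16·51 ≡ 46 (mod 55)

46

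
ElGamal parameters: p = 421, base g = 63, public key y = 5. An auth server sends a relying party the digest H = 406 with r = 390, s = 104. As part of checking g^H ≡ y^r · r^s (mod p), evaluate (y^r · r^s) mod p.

5^2 = 25
5^4 ≡ 25^2 = 625 ≡ 204
5^8 ≡ 204^2 = 41616 ≡ 358
5^16 ≡ 358^2 = 128164 ≡ 180
5^32 ≡ 180^2 = 32400 ≡ 404
5^64 ≡ 404^2 = 163216 ≡ 289
5^128 ≡ 289^2 = 83521 ≡ 163
5^256 ≡ 163^2 = 26569 ≡ 46
390 = 256 + 128 + 4 + 2, so 5^390 ≡ 46·163·204·25 ≡ 370 (mod 421)
390^2 = 152100 ≡ 119
390^4 ≡ 119^2 = 14161 ≡ 268
390^8 ≡ 268^2 = 71824 ≡ 254
390^16 ≡ 254^2 = 64516 ≡ 103
390^32 ≡ 103^2 = 10609 ≡ 84
390^64 ≡ 84^2 = 7056 ≡ 320
104 = 64 + 32 + 8, so 390^104 ≡ 320·84·254 ≡ 163 (mod 421)
y^r · r^s ≡ 370·163 = 60310 ≡ 107 (mod 421)

107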